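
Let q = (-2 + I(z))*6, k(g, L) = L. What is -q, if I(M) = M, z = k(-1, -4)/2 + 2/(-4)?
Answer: 27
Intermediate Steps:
z = -5/2 (z = -4/2 + 2/(-4) = -4*1/2 + 2*(-1/4) = -2 - 1/2 = -5/2 ≈ -2.5000)
q = -27 (q = (-2 - 5/2)*6 = -9/2*6 = -27)
-q = -1*(-27) = 27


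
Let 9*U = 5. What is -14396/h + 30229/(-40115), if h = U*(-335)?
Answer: 1029365257/13438525 ≈ 76.598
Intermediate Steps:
U = 5/9 (U = (1/9)*5 = 5/9 ≈ 0.55556)
h = -1675/9 (h = (5/9)*(-335) = -1675/9 ≈ -186.11)
-14396/h + 30229/(-40115) = -14396/(-1675/9) + 30229/(-40115) = -14396*(-9/1675) + 30229*(-1/40115) = 129564/1675 - 30229/40115 = 1029365257/13438525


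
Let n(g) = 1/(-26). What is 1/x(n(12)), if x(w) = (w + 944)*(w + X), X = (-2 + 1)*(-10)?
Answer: 676/6356637 ≈ 0.00010635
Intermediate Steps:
n(g) = -1/26
X = 10 (X = -1*(-10) = 10)
x(w) = (10 + w)*(944 + w) (x(w) = (w + 944)*(w + 10) = (944 + w)*(10 + w) = (10 + w)*(944 + w))
1/x(n(12)) = 1/(9440 + (-1/26)² + 954*(-1/26)) = 1/(9440 + 1/676 - 477/13) = 1/(6356637/676) = 676/6356637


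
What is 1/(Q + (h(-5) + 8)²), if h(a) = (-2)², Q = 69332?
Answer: 1/69476 ≈ 1.4393e-5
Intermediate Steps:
h(a) = 4
1/(Q + (h(-5) + 8)²) = 1/(69332 + (4 + 8)²) = 1/(69332 + 12²) = 1/(69332 + 144) = 1/69476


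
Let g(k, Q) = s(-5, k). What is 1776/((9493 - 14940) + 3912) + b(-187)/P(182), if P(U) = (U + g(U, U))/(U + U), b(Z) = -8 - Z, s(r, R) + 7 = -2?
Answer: 99707212/265555 ≈ 375.47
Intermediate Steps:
s(r, R) = -9 (s(r, R) = -7 - 2 = -9)
g(k, Q) = -9
P(U) = (-9 + U)/(2*U) (P(U) = (U - 9)/(U + U) = (-9 + U)/((2*U)) = (-9 + U)*(1/(2*U)) = (-9 + U)/(2*U))
1776/((9493 - 14940) + 3912) + b(-187)/P(182) = 1776/((9493 - 14940) + 3912) + (-8 - 1*(-187))/(((½)*(-9 + 182)/182)) = 1776/(-5447 + 3912) + (-8 + 187)/(((½)*(1/182)*173)) = 1776/(-1535) + 179/(173/364) = 1776*(-1/1535) + 179*(364/173) = -1776/1535 + 65156/173 = 99707212/265555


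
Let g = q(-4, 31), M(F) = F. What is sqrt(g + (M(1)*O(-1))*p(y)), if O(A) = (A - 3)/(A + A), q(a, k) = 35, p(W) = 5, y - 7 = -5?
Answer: 3*sqrt(5) ≈ 6.7082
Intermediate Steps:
y = 2 (y = 7 - 5 = 2)
O(A) = (-3 + A)/(2*A) (O(A) = (-3 + A)/((2*A)) = (-3 + A)*(1/(2*A)) = (-3 + A)/(2*A))
g = 35
sqrt(g + (M(1)*O(-1))*p(y)) = sqrt(35 + (1*((1/2)*(-3 - 1)/(-1)))*5) = sqrt(35 + (1*((1/2)*(-1)*(-4)))*5) = sqrt(35 + (1*2)*5) = sqrt(35 + 2*5) = sqrt(35 + 10) = sqrt(45) = 3*sqrt(5)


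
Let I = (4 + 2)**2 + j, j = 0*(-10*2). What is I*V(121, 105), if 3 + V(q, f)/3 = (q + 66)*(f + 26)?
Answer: 2645352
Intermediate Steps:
j = 0 (j = 0*(-20) = 0)
V(q, f) = -9 + 3*(26 + f)*(66 + q) (V(q, f) = -9 + 3*((q + 66)*(f + 26)) = -9 + 3*((66 + q)*(26 + f)) = -9 + 3*((26 + f)*(66 + q)) = -9 + 3*(26 + f)*(66 + q))
I = 36 (I = (4 + 2)**2 + 0 = 6**2 + 0 = 36 + 0 = 36)
I*V(121, 105) = 36*(5139 + 78*121 + 198*105 + 3*105*121) = 36*(5139 + 9438 + 20790 + 38115) = 36*73482 = 2645352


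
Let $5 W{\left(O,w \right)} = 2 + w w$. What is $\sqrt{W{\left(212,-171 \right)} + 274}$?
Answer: $\frac{11 \sqrt{1265}}{5} \approx 78.247$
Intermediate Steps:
$W{\left(O,w \right)} = \frac{2}{5} + \frac{w^{2}}{5}$ ($W{\left(O,w \right)} = \frac{2 + w w}{5} = \frac{2 + w^{2}}{5} = \frac{2}{5} + \frac{w^{2}}{5}$)
$\sqrt{W{\left(212,-171 \right)} + 274} = \sqrt{\left(\frac{2}{5} + \frac{\left(-171\right)^{2}}{5}\right) + 274} = \sqrt{\left(\frac{2}{5} + \frac{1}{5} \cdot 29241\right) + 274} = \sqrt{\left(\frac{2}{5} + \frac{29241}{5}\right) + 274} = \sqrt{\frac{29243}{5} + 274} = \sqrt{\frac{30613}{5}} = \frac{11 \sqrt{1265}}{5}$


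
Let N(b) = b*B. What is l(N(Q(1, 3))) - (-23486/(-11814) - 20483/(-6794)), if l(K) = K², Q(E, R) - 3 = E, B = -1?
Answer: 441339505/40132158 ≈ 10.997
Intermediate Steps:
Q(E, R) = 3 + E
N(b) = -b (N(b) = b*(-1) = -b)
l(N(Q(1, 3))) - (-23486/(-11814) - 20483/(-6794)) = (-(3 + 1))² - (-23486/(-11814) - 20483/(-6794)) = (-1*4)² - (-23486*(-1/11814) - 20483*(-1/6794)) = (-4)² - (11743/5907 + 20483/6794) = 16 - 1*200775023/40132158 = 16 - 200775023/40132158 = 441339505/40132158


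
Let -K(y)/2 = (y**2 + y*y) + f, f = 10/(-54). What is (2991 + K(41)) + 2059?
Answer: -45188/27 ≈ -1673.6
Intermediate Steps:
f = -5/27 (f = 10*(-1/54) = -5/27 ≈ -0.18519)
K(y) = 10/27 - 4*y**2 (K(y) = -2*((y**2 + y*y) - 5/27) = -2*((y**2 + y**2) - 5/27) = -2*(2*y**2 - 5/27) = -2*(-5/27 + 2*y**2) = 10/27 - 4*y**2)
(2991 + K(41)) + 2059 = (2991 + (10/27 - 4*41**2)) + 2059 = (2991 + (10/27 - 4*1681)) + 2059 = (2991 + (10/27 - 6724)) + 2059 = (2991 - 181538/27) + 2059 = -100781/27 + 2059 = -45188/27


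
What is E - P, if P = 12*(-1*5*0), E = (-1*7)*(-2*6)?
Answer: 84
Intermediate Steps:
E = 84 (E = -7*(-12) = 84)
P = 0 (P = 12*(-5*0) = 12*0 = 0)
E - P = 84 - 1*0 = 84 + 0 = 84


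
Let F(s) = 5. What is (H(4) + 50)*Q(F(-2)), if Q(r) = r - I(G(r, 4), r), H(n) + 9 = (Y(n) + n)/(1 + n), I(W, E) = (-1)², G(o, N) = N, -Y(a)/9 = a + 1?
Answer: 656/5 ≈ 131.20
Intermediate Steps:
Y(a) = -9 - 9*a (Y(a) = -9*(a + 1) = -9*(1 + a) = -9 - 9*a)
I(W, E) = 1
H(n) = -9 + (-9 - 8*n)/(1 + n) (H(n) = -9 + ((-9 - 9*n) + n)/(1 + n) = -9 + (-9 - 8*n)/(1 + n))
Q(r) = -1 + r (Q(r) = r - 1*1 = r - 1 = -1 + r)
(H(4) + 50)*Q(F(-2)) = ((-18 - 17*4)/(1 + 4) + 50)*(-1 + 5) = ((-18 - 68)/5 + 50)*4 = ((⅕)*(-86) + 50)*4 = (-86/5 + 50)*4 = (164/5)*4 = 656/5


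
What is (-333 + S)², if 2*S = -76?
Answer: 137641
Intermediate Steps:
S = -38 (S = (½)*(-76) = -38)
(-333 + S)² = (-333 - 38)² = (-371)² = 137641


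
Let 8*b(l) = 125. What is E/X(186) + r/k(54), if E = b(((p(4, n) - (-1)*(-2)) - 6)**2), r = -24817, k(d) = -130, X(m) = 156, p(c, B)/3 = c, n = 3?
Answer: 1191841/6240 ≈ 191.00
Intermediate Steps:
p(c, B) = 3*c
b(l) = 125/8 (b(l) = (1/8)*125 = 125/8)
E = 125/8 ≈ 15.625
E/X(186) + r/k(54) = (125/8)/156 - 24817/(-130) = (125/8)*(1/156) - 24817*(-1/130) = 125/1248 + 1909/10 = 1191841/6240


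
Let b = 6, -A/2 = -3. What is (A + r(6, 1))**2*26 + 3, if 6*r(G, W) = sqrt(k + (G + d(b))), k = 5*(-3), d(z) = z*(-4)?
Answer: 5491/6 + 52*I*sqrt(33) ≈ 915.17 + 298.72*I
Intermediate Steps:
A = 6 (A = -2*(-3) = 6)
d(z) = -4*z
k = -15
r(G, W) = sqrt(-39 + G)/6 (r(G, W) = sqrt(-15 + (G - 4*6))/6 = sqrt(-15 + (G - 24))/6 = sqrt(-15 + (-24 + G))/6 = sqrt(-39 + G)/6)
(A + r(6, 1))**2*26 + 3 = (6 + sqrt(-39 + 6)/6)**2*26 + 3 = (6 + sqrt(-33)/6)**2*26 + 3 = (6 + (I*sqrt(33))/6)**2*26 + 3 = (6 + I*sqrt(33)/6)**2*26 + 3 = 26*(6 + I*sqrt(33)/6)**2 + 3 = 3 + 26*(6 + I*sqrt(33)/6)**2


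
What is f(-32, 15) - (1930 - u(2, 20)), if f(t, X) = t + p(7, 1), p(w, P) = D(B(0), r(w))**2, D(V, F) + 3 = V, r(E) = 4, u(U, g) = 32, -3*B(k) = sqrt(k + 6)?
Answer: -5761/3 + 2*sqrt(6) ≈ -1915.4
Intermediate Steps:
B(k) = -sqrt(6 + k)/3 (B(k) = -sqrt(k + 6)/3 = -sqrt(6 + k)/3)
D(V, F) = -3 + V
p(w, P) = (-3 - sqrt(6)/3)**2 (p(w, P) = (-3 - sqrt(6 + 0)/3)**2 = (-3 - sqrt(6)/3)**2)
f(t, X) = t + (9 + sqrt(6))**2/9
f(-32, 15) - (1930 - u(2, 20)) = (29/3 - 32 + 2*sqrt(6)) - (1930 - 1*32) = (-67/3 + 2*sqrt(6)) - (1930 - 32) = (-67/3 + 2*sqrt(6)) - 1*1898 = (-67/3 + 2*sqrt(6)) - 1898 = -5761/3 + 2*sqrt(6)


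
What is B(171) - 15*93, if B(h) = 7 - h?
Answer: -1559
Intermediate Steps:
B(171) - 15*93 = (7 - 1*171) - 15*93 = (7 - 171) - 1395 = -164 - 1395 = -1559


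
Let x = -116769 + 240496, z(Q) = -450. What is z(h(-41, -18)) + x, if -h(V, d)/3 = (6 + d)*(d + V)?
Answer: 123277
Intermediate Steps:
h(V, d) = -3*(6 + d)*(V + d) (h(V, d) = -3*(6 + d)*(d + V) = -3*(6 + d)*(V + d))
x = 123727
z(h(-41, -18)) + x = -450 + 123727 = 123277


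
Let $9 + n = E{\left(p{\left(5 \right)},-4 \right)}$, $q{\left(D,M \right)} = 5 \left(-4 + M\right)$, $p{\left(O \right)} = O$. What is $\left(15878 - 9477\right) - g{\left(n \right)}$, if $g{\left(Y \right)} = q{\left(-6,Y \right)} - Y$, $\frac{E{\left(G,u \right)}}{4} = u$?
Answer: $6521$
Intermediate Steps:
$q{\left(D,M \right)} = -20 + 5 M$
$E{\left(G,u \right)} = 4 u$
$n = -25$ ($n = -9 + 4 \left(-4\right) = -9 - 16 = -25$)
$g{\left(Y \right)} = -20 + 4 Y$ ($g{\left(Y \right)} = \left(-20 + 5 Y\right) - Y = -20 + 4 Y$)
$\left(15878 - 9477\right) - g{\left(n \right)} = \left(15878 - 9477\right) - \left(-20 + 4 \left(-25\right)\right) = \left(15878 - 9477\right) - \left(-20 - 100\right) = 6401 - -120 = 6401 + 120 = 6521$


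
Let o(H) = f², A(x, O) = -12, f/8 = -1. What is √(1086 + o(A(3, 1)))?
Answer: 5*√46 ≈ 33.912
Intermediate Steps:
f = -8 (f = 8*(-1) = -8)
o(H) = 64 (o(H) = (-8)² = 64)
√(1086 + o(A(3, 1))) = √(1086 + 64) = √1150 = 5*√46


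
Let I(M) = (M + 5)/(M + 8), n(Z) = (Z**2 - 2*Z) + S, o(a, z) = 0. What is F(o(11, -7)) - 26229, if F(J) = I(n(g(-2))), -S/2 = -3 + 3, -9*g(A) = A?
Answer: -16156691/616 ≈ -26228.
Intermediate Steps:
g(A) = -A/9
S = 0 (S = -2*(-3 + 3) = -2*0 = 0)
n(Z) = Z**2 - 2*Z (n(Z) = (Z**2 - 2*Z) + 0 = Z**2 - 2*Z)
I(M) = (5 + M)/(8 + M)
F(J) = 373/616 (F(J) = (5 + (-1/9*(-2))*(-2 - 1/9*(-2)))/(8 + (-1/9*(-2))*(-2 - 1/9*(-2))) = (5 + 2*(-2 + 2/9)/9)/(8 + 2*(-2 + 2/9)/9) = (5 + (2/9)*(-16/9))/(8 + (2/9)*(-16/9)) = (5 - 32/81)/(8 - 32/81) = (373/81)/(616/81) = (81/616)*(373/81) = 373/616)
F(o(11, -7)) - 26229 = 373/616 - 26229 = -16156691/616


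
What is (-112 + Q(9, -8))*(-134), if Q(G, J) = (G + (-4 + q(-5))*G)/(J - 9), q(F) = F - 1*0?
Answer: 245488/17 ≈ 14440.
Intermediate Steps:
q(F) = F (q(F) = F + 0 = F)
Q(G, J) = -8*G/(-9 + J) (Q(G, J) = (G + (-4 - 5)*G)/(J - 9) = (G - 9*G)/(-9 + J) = (-8*G)/(-9 + J) = -8*G/(-9 + J))
(-112 + Q(9, -8))*(-134) = (-112 - 8*9/(-9 - 8))*(-134) = (-112 - 8*9/(-17))*(-134) = (-112 - 8*9*(-1/17))*(-134) = (-112 + 72/17)*(-134) = -1832/17*(-134) = 245488/17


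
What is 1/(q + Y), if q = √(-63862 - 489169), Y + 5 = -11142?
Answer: -11147/124808640 - I*√553031/124808640 ≈ -8.9313e-5 - 5.9584e-6*I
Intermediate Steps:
Y = -11147 (Y = -5 - 11142 = -11147)
q = I*√553031 (q = √(-553031) = I*√553031 ≈ 743.66*I)
1/(q + Y) = 1/(I*√553031 - 11147) = 1/(-11147 + I*√553031)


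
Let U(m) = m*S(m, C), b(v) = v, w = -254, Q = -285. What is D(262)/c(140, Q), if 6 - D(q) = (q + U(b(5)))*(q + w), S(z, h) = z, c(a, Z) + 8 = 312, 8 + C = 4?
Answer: -1145/152 ≈ -7.5329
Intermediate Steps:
C = -4 (C = -8 + 4 = -4)
c(a, Z) = 304 (c(a, Z) = -8 + 312 = 304)
U(m) = m**2 (U(m) = m*m = m**2)
D(q) = 6 - (-254 + q)*(25 + q) (D(q) = 6 - (q + 5**2)*(q - 254) = 6 - (q + 25)*(-254 + q) = 6 - (25 + q)*(-254 + q) = 6 - (-254 + q)*(25 + q))
D(262)/c(140, Q) = (6356 - 1*262**2 + 229*262)/304 = (6356 - 1*68644 + 59998)*(1/304) = (6356 - 68644 + 59998)*(1/304) = -2290*1/304 = -1145/152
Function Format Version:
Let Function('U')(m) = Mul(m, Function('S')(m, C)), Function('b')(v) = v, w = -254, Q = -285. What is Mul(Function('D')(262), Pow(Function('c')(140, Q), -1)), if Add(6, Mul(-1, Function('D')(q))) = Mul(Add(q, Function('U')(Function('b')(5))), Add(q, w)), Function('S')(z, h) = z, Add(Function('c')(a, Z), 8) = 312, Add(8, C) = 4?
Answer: Rational(-1145, 152) ≈ -7.5329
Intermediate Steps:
C = -4 (C = Add(-8, 4) = -4)
Function('c')(a, Z) = 304 (Function('c')(a, Z) = Add(-8, 312) = 304)
Function('U')(m) = Pow(m, 2) (Function('U')(m) = Mul(m, m) = Pow(m, 2))
Function('D')(q) = Add(6, Mul(-1, Add(-254, q), Add(25, q))) (Function('D')(q) = Add(6, Mul(-1, Mul(Add(q, Pow(5, 2)), Add(q, -254)))) = Add(6, Mul(-1, Mul(Add(q, 25), Add(-254, q)))) = Add(6, Mul(-1, Mul(Add(25, q), Add(-254, q)))) = Add(6, Mul(-1, Mul(Add(-254, q), Add(25, q)))) = Add(6, Mul(-1, Add(-254, q), Add(25, q))))
Mul(Function('D')(262), Pow(Function('c')(140, Q), -1)) = Mul(Add(6356, Mul(-1, Pow(262, 2)), Mul(229, 262)), Pow(304, -1)) = Mul(Add(6356, Mul(-1, 68644), 59998), Rational(1, 304)) = Mul(Add(6356, -68644, 59998), Rational(1, 304)) = Mul(-2290, Rational(1, 304)) = Rational(-1145, 152)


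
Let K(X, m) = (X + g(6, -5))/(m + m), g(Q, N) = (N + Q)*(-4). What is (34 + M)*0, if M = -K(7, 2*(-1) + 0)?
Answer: 0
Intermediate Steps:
g(Q, N) = -4*N - 4*Q
K(X, m) = (-4 + X)/(2*m) (K(X, m) = (X + (-4*(-5) - 4*6))/(m + m) = (X + (20 - 24))/((2*m)) = (X - 4)*(1/(2*m)) = (-4 + X)*(1/(2*m)) = (-4 + X)/(2*m))
M = ¾ (M = -(-4 + 7)/(2*(2*(-1) + 0)) = -3/(2*(-2 + 0)) = -3/(2*(-2)) = -(-1)*3/(2*2) = -1*(-¾) = ¾ ≈ 0.75000)
(34 + M)*0 = (34 + ¾)*0 = (139/4)*0 = 0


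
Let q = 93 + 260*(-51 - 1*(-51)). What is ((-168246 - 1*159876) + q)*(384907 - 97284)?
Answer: -94348685067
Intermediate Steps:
q = 93 (q = 93 + 260*(-51 + 51) = 93 + 260*0 = 93 + 0 = 93)
((-168246 - 1*159876) + q)*(384907 - 97284) = ((-168246 - 1*159876) + 93)*(384907 - 97284) = ((-168246 - 159876) + 93)*287623 = (-328122 + 93)*287623 = -328029*287623 = -94348685067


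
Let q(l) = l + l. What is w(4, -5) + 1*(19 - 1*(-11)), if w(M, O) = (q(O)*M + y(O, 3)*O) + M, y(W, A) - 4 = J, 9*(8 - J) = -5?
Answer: -619/9 ≈ -68.778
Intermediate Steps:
J = 77/9 (J = 8 - ⅑*(-5) = 8 + 5/9 = 77/9 ≈ 8.5556)
y(W, A) = 113/9 (y(W, A) = 4 + 77/9 = 113/9)
q(l) = 2*l
w(M, O) = M + 113*O/9 + 2*M*O (w(M, O) = ((2*O)*M + 113*O/9) + M = (2*M*O + 113*O/9) + M = (113*O/9 + 2*M*O) + M = M + 113*O/9 + 2*M*O)
w(4, -5) + 1*(19 - 1*(-11)) = (4 + (113/9)*(-5) + 2*4*(-5)) + 1*(19 - 1*(-11)) = (4 - 565/9 - 40) + 1*(19 + 11) = -889/9 + 1*30 = -889/9 + 30 = -619/9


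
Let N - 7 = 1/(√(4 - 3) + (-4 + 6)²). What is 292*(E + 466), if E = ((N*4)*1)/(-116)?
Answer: 19719928/145 ≈ 1.3600e+5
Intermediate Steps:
N = 36/5 (N = 7 + 1/(√(4 - 3) + (-4 + 6)²) = 7 + 1/(√1 + 2²) = 7 + 1/(1 + 4) = 7 + 1/5 = 7 + ⅕ = 36/5 ≈ 7.2000)
E = -36/145 (E = (((36/5)*4)*1)/(-116) = ((144/5)*1)*(-1/116) = (144/5)*(-1/116) = -36/145 ≈ -0.24828)
292*(E + 466) = 292*(-36/145 + 466) = 292*(67534/145) = 19719928/145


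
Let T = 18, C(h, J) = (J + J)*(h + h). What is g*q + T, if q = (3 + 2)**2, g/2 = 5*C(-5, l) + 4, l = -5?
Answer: 25218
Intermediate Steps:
C(h, J) = 4*J*h (C(h, J) = (2*J)*(2*h) = 4*J*h)
g = 1008 (g = 2*(5*(4*(-5)*(-5)) + 4) = 2*(5*100 + 4) = 2*(500 + 4) = 2*504 = 1008)
q = 25 (q = 5**2 = 25)
g*q + T = 1008*25 + 18 = 25200 + 18 = 25218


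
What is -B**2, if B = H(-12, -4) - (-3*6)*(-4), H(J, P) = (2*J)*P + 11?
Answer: -1225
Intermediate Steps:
H(J, P) = 11 + 2*J*P (H(J, P) = 2*J*P + 11 = 11 + 2*J*P)
B = 35 (B = (11 + 2*(-12)*(-4)) - (-3*6)*(-4) = (11 + 96) - (-18)*(-4) = 107 - 1*72 = 107 - 72 = 35)
-B**2 = -1*35**2 = -1*1225 = -1225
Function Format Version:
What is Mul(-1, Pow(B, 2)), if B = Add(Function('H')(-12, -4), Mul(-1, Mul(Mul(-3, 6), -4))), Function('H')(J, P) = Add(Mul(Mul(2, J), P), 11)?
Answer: -1225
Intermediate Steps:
Function('H')(J, P) = Add(11, Mul(2, J, P)) (Function('H')(J, P) = Add(Mul(2, J, P), 11) = Add(11, Mul(2, J, P)))
B = 35 (B = Add(Add(11, Mul(2, -12, -4)), Mul(-1, Mul(Mul(-3, 6), -4))) = Add(Add(11, 96), Mul(-1, Mul(-18, -4))) = Add(107, Mul(-1, 72)) = Add(107, -72) = 35)
Mul(-1, Pow(B, 2)) = Mul(-1, Pow(35, 2)) = Mul(-1, 1225) = -1225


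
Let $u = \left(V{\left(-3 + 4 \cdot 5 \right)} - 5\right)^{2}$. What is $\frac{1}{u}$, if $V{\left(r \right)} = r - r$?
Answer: $\frac{1}{25} \approx 0.04$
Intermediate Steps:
$V{\left(r \right)} = 0$
$u = 25$ ($u = \left(0 - 5\right)^{2} = \left(-5\right)^{2} = 25$)
$\frac{1}{u} = \frac{1}{25}$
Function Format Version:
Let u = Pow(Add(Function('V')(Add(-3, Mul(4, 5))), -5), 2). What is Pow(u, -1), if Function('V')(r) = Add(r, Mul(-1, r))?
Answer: Rational(1, 25) ≈ 0.040000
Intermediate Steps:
Function('V')(r) = 0
u = 25 (u = Pow(Add(0, -5), 2) = Pow(-5, 2) = 25)
Pow(u, -1) = Pow(25, -1) = Rational(1, 25)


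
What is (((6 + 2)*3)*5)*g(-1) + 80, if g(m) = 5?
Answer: 680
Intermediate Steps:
(((6 + 2)*3)*5)*g(-1) + 80 = (((6 + 2)*3)*5)*5 + 80 = ((8*3)*5)*5 + 80 = (24*5)*5 + 80 = 120*5 + 80 = 600 + 80 = 680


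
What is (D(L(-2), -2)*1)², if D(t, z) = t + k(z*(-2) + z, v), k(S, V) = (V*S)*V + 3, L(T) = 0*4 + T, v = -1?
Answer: 9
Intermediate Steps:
L(T) = T (L(T) = 0 + T = T)
k(S, V) = 3 + S*V² (k(S, V) = (S*V)*V + 3 = S*V² + 3 = 3 + S*V²)
D(t, z) = 3 + t - z (D(t, z) = t + (3 + (z*(-2) + z)*(-1)²) = t + (3 + (-2*z + z)*1) = t + (3 - z*1) = t + (3 - z) = 3 + t - z)
(D(L(-2), -2)*1)² = ((3 - 2 - 1*(-2))*1)² = ((3 - 2 + 2)*1)² = (3*1)² = 3² = 9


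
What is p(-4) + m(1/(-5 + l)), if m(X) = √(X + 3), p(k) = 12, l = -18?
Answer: 12 + 2*√391/23 ≈ 13.719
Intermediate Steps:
m(X) = √(3 + X)
p(-4) + m(1/(-5 + l)) = 12 + √(3 + 1/(-5 - 18)) = 12 + √(3 + 1/(-23)) = 12 + √(3 - 1/23) = 12 + √(68/23) = 12 + 2*√391/23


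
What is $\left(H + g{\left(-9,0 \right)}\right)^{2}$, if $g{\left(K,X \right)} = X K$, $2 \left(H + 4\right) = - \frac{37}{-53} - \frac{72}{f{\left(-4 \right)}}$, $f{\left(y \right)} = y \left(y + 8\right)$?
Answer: $\frac{88209}{44944} \approx 1.9626$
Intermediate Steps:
$f{\left(y \right)} = y \left(8 + y\right)$
$H = - \frac{297}{212}$ ($H = -4 + \frac{- \frac{37}{-53} - \frac{72}{\left(-4\right) \left(8 - 4\right)}}{2} = -4 + \frac{\left(-37\right) \left(- \frac{1}{53}\right) - \frac{72}{\left(-4\right) 4}}{2} = -4 + \frac{\frac{37}{53} - \frac{72}{-16}}{2} = -4 + \frac{\frac{37}{53} - - \frac{9}{2}}{2} = -4 + \frac{\frac{37}{53} + \frac{9}{2}}{2} = -4 + \frac{1}{2} \cdot \frac{551}{106} = -4 + \frac{551}{212} = - \frac{297}{212} \approx -1.4009$)
$g{\left(K,X \right)} = K X$
$\left(H + g{\left(-9,0 \right)}\right)^{2} = \left(- \frac{297}{212} - 0\right)^{2} = \left(- \frac{297}{212} + 0\right)^{2} = \left(- \frac{297}{212}\right)^{2} = \frac{88209}{44944}$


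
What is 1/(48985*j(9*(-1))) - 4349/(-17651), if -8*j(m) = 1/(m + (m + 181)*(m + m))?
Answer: 130297321/172926847 ≈ 0.75348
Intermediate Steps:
j(m) = -1/(8*(m + 2*m*(181 + m))) (j(m) = -1/(8*(m + (m + 181)*(m + m))) = -1/(8*(m + (181 + m)*(2*m))) = -1/(8*(m + 2*m*(181 + m))))
1/(48985*j(9*(-1))) - 4349/(-17651) = 1/(48985*((-1/(8*(9*(-1))*(363 + 2*(9*(-1))))))) - 4349/(-17651) = 1/(48985*((-1/8/(-9*(363 + 2*(-9)))))) - 4349*(-1/17651) = 1/(48985*((-1/8*(-1/9)/(363 - 18)))) + 4349/17651 = 1/(48985*((-1/8*(-1/9)/345))) + 4349/17651 = 1/(48985*((-1/8*(-1/9)*1/345))) + 4349/17651 = 1/(48985*(1/24840)) + 4349/17651 = (1/48985)*24840 + 4349/17651 = 4968/9797 + 4349/17651 = 130297321/172926847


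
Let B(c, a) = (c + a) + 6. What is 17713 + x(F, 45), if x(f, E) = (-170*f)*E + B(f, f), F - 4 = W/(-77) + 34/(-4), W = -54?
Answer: 3601403/77 ≈ 46771.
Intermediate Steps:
B(c, a) = 6 + a + c (B(c, a) = (a + c) + 6 = 6 + a + c)
F = -585/154 (F = 4 + (-54/(-77) + 34/(-4)) = 4 + (-54*(-1/77) + 34*(-¼)) = 4 + (54/77 - 17/2) = 4 - 1201/154 = -585/154 ≈ -3.7987)
x(f, E) = 6 + 2*f - 170*E*f (x(f, E) = (-170*f)*E + (6 + f + f) = -170*E*f + (6 + 2*f) = 6 + 2*f - 170*E*f)
17713 + x(F, 45) = 17713 + (6 + 2*(-585/154) - 170*45*(-585/154)) = 17713 + (6 - 585/77 + 2237625/77) = 17713 + 2237502/77 = 3601403/77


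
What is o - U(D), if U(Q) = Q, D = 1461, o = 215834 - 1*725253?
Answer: -510880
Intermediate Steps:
o = -509419 (o = 215834 - 725253 = -509419)
o - U(D) = -509419 - 1*1461 = -509419 - 1461 = -510880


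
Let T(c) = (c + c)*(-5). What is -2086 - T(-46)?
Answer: -2546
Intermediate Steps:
T(c) = -10*c (T(c) = (2*c)*(-5) = -10*c)
-2086 - T(-46) = -2086 - (-10)*(-46) = -2086 - 1*460 = -2086 - 460 = -2546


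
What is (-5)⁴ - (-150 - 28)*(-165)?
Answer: -28745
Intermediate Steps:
(-5)⁴ - (-150 - 28)*(-165) = 625 - (-178)*(-165) = 625 - 1*29370 = 625 - 29370 = -28745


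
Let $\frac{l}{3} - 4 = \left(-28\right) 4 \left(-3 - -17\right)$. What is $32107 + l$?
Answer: $27415$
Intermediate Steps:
$l = -4692$ ($l = 12 + 3 \left(-28\right) 4 \left(-3 - -17\right) = 12 + 3 \left(- 112 \left(-3 + 17\right)\right) = 12 + 3 \left(\left(-112\right) 14\right) = 12 + 3 \left(-1568\right) = 12 - 4704 = -4692$)
$32107 + l = 32107 - 4692 = 27415$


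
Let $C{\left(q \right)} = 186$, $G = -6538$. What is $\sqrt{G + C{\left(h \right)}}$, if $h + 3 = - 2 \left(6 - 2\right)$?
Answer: $4 i \sqrt{397} \approx 79.699 i$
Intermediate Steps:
$h = -11$ ($h = -3 - 2 \left(6 - 2\right) = -3 - 8 = -11$)
$\sqrt{G + C{\left(h \right)}} = \sqrt{-6538 + 186} = \sqrt{-6352} = 4 i \sqrt{397}$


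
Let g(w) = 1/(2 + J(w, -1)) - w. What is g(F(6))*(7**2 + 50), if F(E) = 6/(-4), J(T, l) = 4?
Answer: 165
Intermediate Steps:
F(E) = -3/2 (F(E) = 6*(-1/4) = -3/2)
g(w) = 1/6 - w (g(w) = 1/(2 + 4) - w = 1/6 - w)
g(F(6))*(7**2 + 50) = (1/6 - 1*(-3/2))*(7**2 + 50) = (1/6 + 3/2)*(49 + 50) = (5/3)*99 = 165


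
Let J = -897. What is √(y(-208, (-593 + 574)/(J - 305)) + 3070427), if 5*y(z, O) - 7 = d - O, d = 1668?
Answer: √110916230402010/6010 ≈ 1752.4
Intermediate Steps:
y(z, O) = 335 - O/5 (y(z, O) = 7/5 + (1668 - O)/5 = 7/5 + (1668/5 - O/5) = 335 - O/5)
√(y(-208, (-593 + 574)/(J - 305)) + 3070427) = √((335 - (-593 + 574)/(5*(-897 - 305))) + 3070427) = √((335 - (-19)/(5*(-1202))) + 3070427) = √((335 - (-19)*(-1)/(5*1202)) + 3070427) = √((335 - ⅕*19/1202) + 3070427) = √((335 - 19/6010) + 3070427) = √(2013331/6010 + 3070427) = √(18455279601/6010) = √110916230402010/6010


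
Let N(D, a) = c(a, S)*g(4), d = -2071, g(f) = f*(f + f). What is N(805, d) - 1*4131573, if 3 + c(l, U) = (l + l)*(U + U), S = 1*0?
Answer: -4131669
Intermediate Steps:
g(f) = 2*f**2 (g(f) = f*(2*f) = 2*f**2)
S = 0
c(l, U) = -3 + 4*U*l (c(l, U) = -3 + (l + l)*(U + U) = -3 + (2*l)*(2*U) = -3 + 4*U*l)
N(D, a) = -96 (N(D, a) = (-3 + 4*0*a)*(2*4**2) = (-3 + 0)*(2*16) = -3*32 = -96)
N(805, d) - 1*4131573 = -96 - 1*4131573 = -96 - 4131573 = -4131669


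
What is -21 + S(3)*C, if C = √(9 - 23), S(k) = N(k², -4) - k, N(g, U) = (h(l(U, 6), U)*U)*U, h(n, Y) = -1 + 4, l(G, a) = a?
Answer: -21 + 45*I*√14 ≈ -21.0 + 168.37*I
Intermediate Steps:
h(n, Y) = 3
N(g, U) = 3*U² (N(g, U) = (3*U)*U = 3*U²)
S(k) = 48 - k (S(k) = 3*(-4)² - k = 3*16 - k = 48 - k)
C = I*√14 (C = √(-14) = I*√14 ≈ 3.7417*I)
-21 + S(3)*C = -21 + (48 - 1*3)*(I*√14) = -21 + (48 - 3)*(I*√14) = -21 + 45*(I*√14) = -21 + 45*I*√14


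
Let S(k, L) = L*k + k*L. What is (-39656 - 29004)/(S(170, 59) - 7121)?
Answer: -68660/12939 ≈ -5.3064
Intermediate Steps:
S(k, L) = 2*L*k (S(k, L) = L*k + L*k = 2*L*k)
(-39656 - 29004)/(S(170, 59) - 7121) = (-39656 - 29004)/(2*59*170 - 7121) = -68660/(20060 - 7121) = -68660/12939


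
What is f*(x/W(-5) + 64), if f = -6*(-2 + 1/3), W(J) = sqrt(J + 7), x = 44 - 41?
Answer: 640 + 15*sqrt(2) ≈ 661.21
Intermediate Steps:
x = 3
W(J) = sqrt(7 + J)
f = 10 (f = -6*(-2 + 1/3) = -6*(-5/3) = 10)
f*(x/W(-5) + 64) = 10*(3/(sqrt(7 - 5)) + 64) = 10*(3/(sqrt(2)) + 64) = 10*(3*(sqrt(2)/2) + 64) = 10*(3*sqrt(2)/2 + 64) = 10*(64 + 3*sqrt(2)/2) = 640 + 15*sqrt(2)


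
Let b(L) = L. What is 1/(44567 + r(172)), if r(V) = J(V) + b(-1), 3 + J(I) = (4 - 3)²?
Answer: 1/44564 ≈ 2.2440e-5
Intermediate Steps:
J(I) = -2 (J(I) = -3 + (4 - 3)² = -3 + 1² = -3 + 1 = -2)
r(V) = -3 (r(V) = -2 - 1 = -3)
1/(44567 + r(172)) = 1/(44567 - 3) = 1/44564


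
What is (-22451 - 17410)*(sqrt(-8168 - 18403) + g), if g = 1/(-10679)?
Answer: 39861/10679 - 39861*I*sqrt(26571) ≈ 3.7327 - 6.4976e+6*I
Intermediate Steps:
g = -1/10679 ≈ -9.3642e-5
(-22451 - 17410)*(sqrt(-8168 - 18403) + g) = (-22451 - 17410)*(sqrt(-8168 - 18403) - 1/10679) = -39861*(sqrt(-26571) - 1/10679) = -39861*(I*sqrt(26571) - 1/10679) = -39861*(-1/10679 + I*sqrt(26571)) = 39861/10679 - 39861*I*sqrt(26571)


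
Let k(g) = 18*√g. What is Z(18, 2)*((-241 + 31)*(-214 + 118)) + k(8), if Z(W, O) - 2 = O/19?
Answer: 806400/19 + 36*√2 ≈ 42493.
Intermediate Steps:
Z(W, O) = 2 + O/19
Z(18, 2)*((-241 + 31)*(-214 + 118)) + k(8) = (2 + (1/19)*2)*((-241 + 31)*(-214 + 118)) + 18*√8 = (2 + 2/19)*(-210*(-96)) + 18*(2*√2) = (40/19)*20160 + 36*√2 = 806400/19 + 36*√2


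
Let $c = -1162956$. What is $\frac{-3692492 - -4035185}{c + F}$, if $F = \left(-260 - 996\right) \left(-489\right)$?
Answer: $- \frac{114231}{182924} \approx -0.62447$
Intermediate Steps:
$F = 614184$ ($F = \left(-1256\right) \left(-489\right) = 614184$)
$\frac{-3692492 - -4035185}{c + F} = \frac{-3692492 - -4035185}{-1162956 + 614184} = \frac{-3692492 + 4035185}{-548772} = 342693 \left(- \frac{1}{548772}\right) = - \frac{114231}{182924}$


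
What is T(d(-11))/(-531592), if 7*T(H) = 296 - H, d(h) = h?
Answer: -307/3721144 ≈ -8.2502e-5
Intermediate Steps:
T(H) = 296/7 - H/7 (T(H) = (296 - H)/7 = 296/7 - H/7)
T(d(-11))/(-531592) = (296/7 - 1/7*(-11))/(-531592) = (296/7 + 11/7)*(-1/531592) = (307/7)*(-1/531592) = -307/3721144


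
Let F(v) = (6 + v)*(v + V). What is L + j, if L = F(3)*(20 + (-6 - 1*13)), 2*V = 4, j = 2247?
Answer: 2292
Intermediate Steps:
V = 2 (V = (½)*4 = 2)
F(v) = (2 + v)*(6 + v) (F(v) = (6 + v)*(v + 2) = (6 + v)*(2 + v) = (2 + v)*(6 + v))
L = 45 (L = (12 + 3² + 8*3)*(20 + (-6 - 1*13)) = (12 + 9 + 24)*(20 + (-6 - 13)) = 45*(20 - 19) = 45*1 = 45)
L + j = 45 + 2247 = 2292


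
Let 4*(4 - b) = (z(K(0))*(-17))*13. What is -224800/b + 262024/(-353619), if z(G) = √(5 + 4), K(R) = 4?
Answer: -45450302728/34301043 ≈ -1325.0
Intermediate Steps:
z(G) = 3 (z(G) = √9 = 3)
b = 679/4 (b = 4 - 3*(-17)*13/4 = 4 - (-51)*13/4 = 4 - ¼*(-663) = 4 + 663/4 = 679/4 ≈ 169.75)
-224800/b + 262024/(-353619) = -224800/679/4 + 262024/(-353619) = -224800*4/679 + 262024*(-1/353619) = -899200/679 - 37432/50517 = -45450302728/34301043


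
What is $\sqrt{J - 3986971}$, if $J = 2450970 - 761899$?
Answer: $10 i \sqrt{22979} \approx 1515.9 i$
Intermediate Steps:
$J = 1689071$ ($J = 2450970 - 761899 = 1689071$)
$\sqrt{J - 3986971} = \sqrt{1689071 - 3986971} = \sqrt{-2297900} = 10 i \sqrt{22979}$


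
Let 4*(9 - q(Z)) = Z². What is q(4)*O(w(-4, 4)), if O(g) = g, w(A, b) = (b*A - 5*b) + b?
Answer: -160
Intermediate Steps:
w(A, b) = -4*b + A*b (w(A, b) = (A*b - 5*b) + b = (-5*b + A*b) + b = -4*b + A*b)
q(Z) = 9 - Z²/4
q(4)*O(w(-4, 4)) = (9 - ¼*4²)*(4*(-4 - 4)) = (9 - ¼*16)*(4*(-8)) = (9 - 4)*(-32) = 5*(-32) = -160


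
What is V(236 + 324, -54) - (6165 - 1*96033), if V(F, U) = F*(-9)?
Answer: 84828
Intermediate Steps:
V(F, U) = -9*F
V(236 + 324, -54) - (6165 - 1*96033) = -9*(236 + 324) - (6165 - 1*96033) = -9*560 - (6165 - 96033) = -5040 - 1*(-89868) = -5040 + 89868 = 84828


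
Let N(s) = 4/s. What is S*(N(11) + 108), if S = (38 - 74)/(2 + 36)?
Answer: -21456/209 ≈ -102.66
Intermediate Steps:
S = -18/19 (S = -36/38 = -36*1/38 = -18/19 ≈ -0.94737)
S*(N(11) + 108) = -18*(4/11 + 108)/19 = -18/19*1192/11 = -21456/209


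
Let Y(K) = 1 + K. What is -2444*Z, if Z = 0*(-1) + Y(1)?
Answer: -4888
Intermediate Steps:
Z = 2 (Z = 0*(-1) + (1 + 1) = 0 + 2 = 2)
-2444*Z = -2444*2 = -4888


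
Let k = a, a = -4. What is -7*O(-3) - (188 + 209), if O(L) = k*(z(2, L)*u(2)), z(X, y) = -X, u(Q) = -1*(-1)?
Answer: -453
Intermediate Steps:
u(Q) = 1
k = -4
O(L) = 8 (O(L) = -4*(-1*2) = -(-8) = -4*(-2) = 8)
-7*O(-3) - (188 + 209) = -7*8 - (188 + 209) = -56 - 1*397 = -56 - 397 = -453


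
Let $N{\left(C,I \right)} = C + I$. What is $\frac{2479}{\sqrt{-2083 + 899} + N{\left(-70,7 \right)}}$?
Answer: $- \frac{156177}{5153} - \frac{9916 i \sqrt{74}}{5153} \approx -30.308 - 16.554 i$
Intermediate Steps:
$\frac{2479}{\sqrt{-2083 + 899} + N{\left(-70,7 \right)}} = \frac{2479}{\sqrt{-2083 + 899} + \left(-70 + 7\right)} = \frac{2479}{\sqrt{-1184} - 63} = \frac{2479}{4 i \sqrt{74} - 63} = \frac{2479}{-63 + 4 i \sqrt{74}}$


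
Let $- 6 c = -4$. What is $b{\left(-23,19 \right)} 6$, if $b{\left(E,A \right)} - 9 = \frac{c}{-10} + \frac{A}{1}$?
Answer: $\frac{838}{5} \approx 167.6$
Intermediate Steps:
$c = \frac{2}{3}$ ($c = \left(- \frac{1}{6}\right) \left(-4\right) = \frac{2}{3} \approx 0.66667$)
$b{\left(E,A \right)} = \frac{134}{15} + A$ ($b{\left(E,A \right)} = 9 + \left(\frac{2}{3 \left(-10\right)} + \frac{A}{1}\right) = 9 + \left(\frac{2}{3} \left(- \frac{1}{10}\right) + A 1\right) = 9 + \left(- \frac{1}{15} + A\right) = \frac{134}{15} + A$)
$b{\left(-23,19 \right)} 6 = \left(\frac{134}{15} + 19\right) 6 = \frac{419}{15} \cdot 6 = \frac{838}{5}$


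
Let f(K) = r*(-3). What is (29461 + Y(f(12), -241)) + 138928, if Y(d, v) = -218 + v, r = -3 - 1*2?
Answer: 167930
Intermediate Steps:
r = -5 (r = -3 - 2 = -5)
f(K) = 15 (f(K) = -5*(-3) = 15)
(29461 + Y(f(12), -241)) + 138928 = (29461 + (-218 - 241)) + 138928 = (29461 - 459) + 138928 = 29002 + 138928 = 167930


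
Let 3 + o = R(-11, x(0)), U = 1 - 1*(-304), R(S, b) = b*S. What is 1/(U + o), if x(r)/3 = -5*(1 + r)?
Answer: 1/467 ≈ 0.0021413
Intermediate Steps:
x(r) = -15 - 15*r (x(r) = 3*(-5*(1 + r)) = 3*(-5 - 5*r) = -15 - 15*r)
R(S, b) = S*b
U = 305 (U = 1 + 304 = 305)
o = 162 (o = -3 - 11*(-15 - 15*0) = -3 - 11*(-15 + 0) = -3 - 11*(-15) = -3 + 165 = 162)
1/(U + o) = 1/(305 + 162) = 1/467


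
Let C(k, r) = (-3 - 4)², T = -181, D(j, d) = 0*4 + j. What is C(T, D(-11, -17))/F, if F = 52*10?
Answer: 49/520 ≈ 0.094231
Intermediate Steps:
D(j, d) = j (D(j, d) = 0 + j = j)
C(k, r) = 49 (C(k, r) = (-7)² = 49)
F = 520
C(T, D(-11, -17))/F = 49/520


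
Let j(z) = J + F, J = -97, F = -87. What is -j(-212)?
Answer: 184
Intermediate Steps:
j(z) = -184 (j(z) = -97 - 87 = -184)
-j(-212) = -1*(-184) = 184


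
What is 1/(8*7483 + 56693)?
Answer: 1/116557 ≈ 8.5795e-6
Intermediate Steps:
1/(8*7483 + 56693) = 1/(59864 + 56693) = 1/116557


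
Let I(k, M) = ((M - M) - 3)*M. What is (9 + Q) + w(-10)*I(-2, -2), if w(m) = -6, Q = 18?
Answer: -9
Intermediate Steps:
I(k, M) = -3*M (I(k, M) = (0 - 3)*M = -3*M)
(9 + Q) + w(-10)*I(-2, -2) = (9 + 18) - (-18)*(-2) = 27 - 6*6 = 27 - 36 = -9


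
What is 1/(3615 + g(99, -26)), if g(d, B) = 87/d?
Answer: 33/119324 ≈ 0.00027656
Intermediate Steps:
1/(3615 + g(99, -26)) = 1/(3615 + 87/99) = 1/(3615 + 87*(1/99)) = 1/(3615 + 29/33) = 1/(119324/33) = 33/119324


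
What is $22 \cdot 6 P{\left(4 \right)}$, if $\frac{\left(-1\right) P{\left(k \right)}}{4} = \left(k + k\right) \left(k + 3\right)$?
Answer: $-29568$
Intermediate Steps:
$P{\left(k \right)} = - 8 k \left(3 + k\right)$ ($P{\left(k \right)} = - 4 \left(k + k\right) \left(k + 3\right) = - 4 \cdot 2 k \left(3 + k\right) = - 8 k \left(3 + k\right)$)
$22 \cdot 6 P{\left(4 \right)} = 22 \cdot 6 \left(\left(-8\right) 4 \left(3 + 4\right)\right) = 132 \left(\left(-8\right) 4 \cdot 7\right) = 132 \left(-224\right) = -29568$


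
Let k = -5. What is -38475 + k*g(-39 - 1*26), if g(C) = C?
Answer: -38150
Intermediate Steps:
-38475 + k*g(-39 - 1*26) = -38475 - 5*(-39 - 1*26) = -38475 - 5*(-39 - 26) = -38475 - 5*(-65) = -38475 + 325 = -38150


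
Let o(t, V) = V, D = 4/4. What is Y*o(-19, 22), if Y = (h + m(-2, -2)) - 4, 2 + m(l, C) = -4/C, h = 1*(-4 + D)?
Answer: -154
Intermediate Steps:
D = 1 (D = 4*(1/4) = 1)
h = -3 (h = 1*(-4 + 1) = 1*(-3) = -3)
m(l, C) = -2 - 4/C
Y = -7 (Y = (-3 + (-2 - 4/(-2))) - 4 = (-3 + (-2 - 4*(-1/2))) - 4 = (-3 + (-2 + 2)) - 4 = (-3 + 0) - 4 = -3 - 4 = -7)
Y*o(-19, 22) = -7*22 = -154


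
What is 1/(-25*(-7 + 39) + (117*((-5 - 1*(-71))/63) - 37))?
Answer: -7/5001 ≈ -0.0013997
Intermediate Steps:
1/(-25*(-7 + 39) + (117*((-5 - 1*(-71))/63) - 37)) = 1/(-25*32 + (117*((-5 + 71)*(1/63)) - 37)) = 1/(-800 + (117*(66*(1/63)) - 37)) = 1/(-800 + (117*(22/21) - 37)) = 1/(-800 + (858/7 - 37)) = 1/(-800 + 599/7) = 1/(-5001/7) = -7/5001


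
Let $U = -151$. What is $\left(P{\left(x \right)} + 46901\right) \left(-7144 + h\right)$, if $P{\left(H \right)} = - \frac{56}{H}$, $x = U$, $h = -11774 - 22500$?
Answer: $- \frac{293326707726}{151} \approx -1.9426 \cdot 10^{9}$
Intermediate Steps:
$h = -34274$
$x = -151$
$\left(P{\left(x \right)} + 46901\right) \left(-7144 + h\right) = \left(- \frac{56}{-151} + 46901\right) \left(-7144 - 34274\right) = \left(\left(-56\right) \left(- \frac{1}{151}\right) + 46901\right) \left(-41418\right) = \left(\frac{56}{151} + 46901\right) \left(-41418\right) = \frac{7082107}{151} \left(-41418\right) = - \frac{293326707726}{151}$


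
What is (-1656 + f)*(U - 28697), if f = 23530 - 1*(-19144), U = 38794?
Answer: 414158746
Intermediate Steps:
f = 42674 (f = 23530 + 19144 = 42674)
(-1656 + f)*(U - 28697) = (-1656 + 42674)*(38794 - 28697) = 41018*10097 = 414158746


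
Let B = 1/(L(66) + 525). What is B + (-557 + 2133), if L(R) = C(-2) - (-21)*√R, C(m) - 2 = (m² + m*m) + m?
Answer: 401853741/254983 - 21*√66/254983 ≈ 1576.0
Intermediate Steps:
C(m) = 2 + m + 2*m² (C(m) = 2 + ((m² + m*m) + m) = 2 + ((m² + m²) + m) = 2 + (2*m² + m) = 2 + (m + 2*m²) = 2 + m + 2*m²)
L(R) = 8 + 21*√R (L(R) = (2 - 2 + 2*(-2)²) - (-21)*√R = (2 - 2 + 2*4) + 21*√R = (2 - 2 + 8) + 21*√R = 8 + 21*√R)
B = 1/(533 + 21*√66) (B = 1/((8 + 21*√66) + 525) = 1/(533 + 21*√66) ≈ 0.0014213)
B + (-557 + 2133) = (533/254983 - 21*√66/254983) + (-557 + 2133) = (533/254983 - 21*√66/254983) + 1576 = 401853741/254983 - 21*√66/254983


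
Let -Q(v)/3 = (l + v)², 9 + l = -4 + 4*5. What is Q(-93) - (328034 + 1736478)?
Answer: -2086700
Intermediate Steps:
l = 7 (l = -9 + (-4 + 4*5) = -9 + (-4 + 20) = -9 + 16 = 7)
Q(v) = -3*(7 + v)²
Q(-93) - (328034 + 1736478) = -3*(7 - 93)² - (328034 + 1736478) = -3*(-86)² - 1*2064512 = -3*7396 - 2064512 = -22188 - 2064512 = -2086700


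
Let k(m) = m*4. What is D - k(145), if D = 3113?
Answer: 2533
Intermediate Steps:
k(m) = 4*m
D - k(145) = 3113 - 4*145 = 3113 - 1*580 = 3113 - 580 = 2533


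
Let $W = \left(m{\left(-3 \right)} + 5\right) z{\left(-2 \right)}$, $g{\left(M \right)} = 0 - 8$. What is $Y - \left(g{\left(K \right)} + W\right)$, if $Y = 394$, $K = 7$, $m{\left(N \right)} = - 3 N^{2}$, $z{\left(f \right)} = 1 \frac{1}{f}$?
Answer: $391$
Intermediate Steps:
$z{\left(f \right)} = \frac{1}{f}$
$g{\left(M \right)} = -8$ ($g{\left(M \right)} = 0 - 8 = -8$)
$W = 11$ ($W = \frac{- 3 \left(-3\right)^{2} + 5}{-2} = \left(\left(-3\right) 9 + 5\right) \left(- \frac{1}{2}\right) = \left(-27 + 5\right) \left(- \frac{1}{2}\right) = \left(-22\right) \left(- \frac{1}{2}\right) = 11$)
$Y - \left(g{\left(K \right)} + W\right) = 394 - \left(-8 + 11\right) = 394 - 3 = 391$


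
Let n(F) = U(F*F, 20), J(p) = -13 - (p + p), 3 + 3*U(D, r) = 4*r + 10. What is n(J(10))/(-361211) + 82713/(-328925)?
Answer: -29886384268/118811328175 ≈ -0.25154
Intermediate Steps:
U(D, r) = 7/3 + 4*r/3 (U(D, r) = -1 + (4*r + 10)/3 = -1 + (10 + 4*r)/3 = -1 + (10/3 + 4*r/3) = 7/3 + 4*r/3)
J(p) = -13 - 2*p
n(F) = 29 (n(F) = 7/3 + (4/3)*20 = 7/3 + 80/3 = 29)
n(J(10))/(-361211) + 82713/(-328925) = 29/(-361211) + 82713/(-328925) = 29*(-1/361211) + 82713*(-1/328925) = -29/361211 - 82713/328925 = -29886384268/118811328175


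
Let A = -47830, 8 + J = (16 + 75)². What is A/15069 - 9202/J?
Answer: -534362528/124665837 ≈ -4.2864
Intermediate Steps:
J = 8273 (J = -8 + (16 + 75)² = -8 + 91² = -8 + 8281 = 8273)
A/15069 - 9202/J = -47830/15069 - 9202/8273 = -534362528/124665837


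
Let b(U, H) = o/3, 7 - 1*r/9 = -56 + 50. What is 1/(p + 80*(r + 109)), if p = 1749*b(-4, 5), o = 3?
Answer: 1/19829 ≈ 5.0431e-5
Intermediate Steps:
r = 117 (r = 63 - 9*(-56 + 50) = 63 - 9*(-6) = 63 + 54 = 117)
b(U, H) = 1 (b(U, H) = 3/3 = 3*(1/3) = 1)
p = 1749 (p = 1749*1 = 1749)
1/(p + 80*(r + 109)) = 1/(1749 + 80*(117 + 109)) = 1/(1749 + 80*226) = 1/(1749 + 18080) = 1/19829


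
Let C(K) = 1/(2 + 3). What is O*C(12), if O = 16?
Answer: 16/5 ≈ 3.2000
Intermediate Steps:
C(K) = 1/5
O*C(12) = 16*(1/5) = 16/5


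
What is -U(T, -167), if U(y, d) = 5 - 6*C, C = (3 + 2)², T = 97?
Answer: 145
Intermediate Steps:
C = 25 (C = 5² = 25)
U(y, d) = -145 (U(y, d) = 5 - 6*25 = 5 - 150 = -145)
-U(T, -167) = -1*(-145) = 145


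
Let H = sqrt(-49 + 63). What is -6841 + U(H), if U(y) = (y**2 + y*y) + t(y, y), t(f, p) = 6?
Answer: -6807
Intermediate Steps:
H = sqrt(14) ≈ 3.7417
U(y) = 6 + 2*y**2 (U(y) = (y**2 + y*y) + 6 = (y**2 + y**2) + 6 = 2*y**2 + 6 = 6 + 2*y**2)
-6841 + U(H) = -6841 + (6 + 2*(sqrt(14))**2) = -6841 + (6 + 2*14) = -6841 + (6 + 28) = -6841 + 34 = -6807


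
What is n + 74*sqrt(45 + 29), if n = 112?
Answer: 112 + 74*sqrt(74) ≈ 748.57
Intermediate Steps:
n + 74*sqrt(45 + 29) = 112 + 74*sqrt(45 + 29) = 112 + 74*sqrt(74)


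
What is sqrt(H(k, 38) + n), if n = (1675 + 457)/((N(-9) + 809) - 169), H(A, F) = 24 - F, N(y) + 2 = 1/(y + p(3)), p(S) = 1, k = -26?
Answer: I*sqrt(380702)/189 ≈ 3.2646*I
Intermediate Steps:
N(y) = -2 + 1/(1 + y) (N(y) = -2 + 1/(y + 1) = -2 + 1/(1 + y))
n = 17056/5103 (n = (1675 + 457)/(((-1 - 2*(-9))/(1 - 9) + 809) - 169) = 2132/(((-1 + 18)/(-8) + 809) - 169) = 2132/((-1/8*17 + 809) - 169) = 2132/((-17/8 + 809) - 169) = 2132/(6455/8 - 169) = 2132/(5103/8) = 2132*(8/5103) = 17056/5103 ≈ 3.3423)
sqrt(H(k, 38) + n) = sqrt((24 - 1*38) + 17056/5103) = sqrt((24 - 38) + 17056/5103) = sqrt(-14 + 17056/5103) = sqrt(-54386/5103) = I*sqrt(380702)/189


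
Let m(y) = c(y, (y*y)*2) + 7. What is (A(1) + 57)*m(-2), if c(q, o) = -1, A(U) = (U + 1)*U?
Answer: 354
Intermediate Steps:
A(U) = U*(1 + U) (A(U) = (1 + U)*U = U*(1 + U))
m(y) = 6 (m(y) = -1 + 7 = 6)
(A(1) + 57)*m(-2) = (1*(1 + 1) + 57)*6 = (1*2 + 57)*6 = (2 + 57)*6 = 59*6 = 354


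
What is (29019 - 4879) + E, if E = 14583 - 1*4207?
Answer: 34516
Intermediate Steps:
E = 10376 (E = 14583 - 4207 = 10376)
(29019 - 4879) + E = (29019 - 4879) + 10376 = 24140 + 10376 = 34516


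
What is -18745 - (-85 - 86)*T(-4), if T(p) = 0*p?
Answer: -18745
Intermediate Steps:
T(p) = 0
-18745 - (-85 - 86)*T(-4) = -18745 - (-85 - 86)*0 = -18745 - (-171)*0 = -18745 - 1*0 = -18745 + 0 = -18745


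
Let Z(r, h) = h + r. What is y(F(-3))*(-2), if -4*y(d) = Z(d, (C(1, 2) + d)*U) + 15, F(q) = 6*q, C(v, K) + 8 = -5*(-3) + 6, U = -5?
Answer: 11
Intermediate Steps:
C(v, K) = 13 (C(v, K) = -8 + (-5*(-3) + 6) = -8 + (15 + 6) = -8 + 21 = 13)
y(d) = 25/2 + d (y(d) = -(((13 + d)*(-5) + d) + 15)/4 = -(((-65 - 5*d) + d) + 15)/4 = -((-65 - 4*d) + 15)/4 = -(-50 - 4*d)/4 = 25/2 + d)
y(F(-3))*(-2) = (25/2 + 6*(-3))*(-2) = (25/2 - 18)*(-2) = -11/2*(-2) = 11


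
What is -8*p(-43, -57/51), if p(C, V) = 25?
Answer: -200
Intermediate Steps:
-8*p(-43, -57/51) = -8*25 = -200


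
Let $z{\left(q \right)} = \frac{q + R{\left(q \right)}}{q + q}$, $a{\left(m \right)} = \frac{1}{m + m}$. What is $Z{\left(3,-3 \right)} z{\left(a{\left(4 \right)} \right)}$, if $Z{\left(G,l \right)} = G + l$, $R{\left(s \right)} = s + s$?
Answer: $0$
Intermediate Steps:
$R{\left(s \right)} = 2 s$
$a{\left(m \right)} = \frac{1}{2 m}$
$z{\left(q \right)} = \frac{3}{2}$ ($z{\left(q \right)} = \frac{q + 2 q}{q + q} = \frac{3 q}{2 q} = 3 q \frac{1}{2 q} = \frac{3}{2}$)
$Z{\left(3,-3 \right)} z{\left(a{\left(4 \right)} \right)} = \left(3 - 3\right) \frac{3}{2} = 0 \cdot \frac{3}{2} = 0$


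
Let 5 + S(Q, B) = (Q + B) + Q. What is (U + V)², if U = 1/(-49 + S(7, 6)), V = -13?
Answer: 196249/1156 ≈ 169.77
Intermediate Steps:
S(Q, B) = -5 + B + 2*Q (S(Q, B) = -5 + ((Q + B) + Q) = -5 + ((B + Q) + Q) = -5 + (B + 2*Q) = -5 + B + 2*Q)
U = -1/34 (U = 1/(-49 + (-5 + 6 + 2*7)) = 1/(-49 + (-5 + 6 + 14)) = 1/(-49 + 15) = 1/(-34) = -1/34 ≈ -0.029412)
(U + V)² = (-1/34 - 13)² = (-443/34)² = 196249/1156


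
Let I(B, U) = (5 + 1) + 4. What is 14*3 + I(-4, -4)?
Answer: 52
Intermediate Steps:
I(B, U) = 10 (I(B, U) = 6 + 4 = 10)
14*3 + I(-4, -4) = 14*3 + 10 = 42 + 10 = 52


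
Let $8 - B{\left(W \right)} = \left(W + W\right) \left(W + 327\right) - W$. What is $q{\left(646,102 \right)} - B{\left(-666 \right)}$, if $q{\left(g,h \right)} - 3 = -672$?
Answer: $451537$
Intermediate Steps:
$q{\left(g,h \right)} = -669$ ($q{\left(g,h \right)} = 3 - 672 = -669$)
$B{\left(W \right)} = 8 + W - 2 W \left(327 + W\right)$ ($B{\left(W \right)} = 8 - \left(\left(W + W\right) \left(W + 327\right) - W\right) = 8 - \left(2 W \left(327 + W\right) - W\right) = 8 - \left(- W + 2 W \left(327 + W\right)\right) = 8 + W - 2 W \left(327 + W\right)$)
$q{\left(646,102 \right)} - B{\left(-666 \right)} = -669 - \left(8 - -434898 - 2 \left(-666\right)^{2}\right) = -669 - \left(8 + 434898 - 887112\right) = -669 - -452206 = -669 + 452206 = 451537$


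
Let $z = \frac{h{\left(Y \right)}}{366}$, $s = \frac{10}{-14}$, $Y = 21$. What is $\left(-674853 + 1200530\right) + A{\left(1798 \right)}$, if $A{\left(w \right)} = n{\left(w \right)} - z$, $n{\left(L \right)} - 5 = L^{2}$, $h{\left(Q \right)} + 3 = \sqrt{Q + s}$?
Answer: $\frac{458535293}{122} - \frac{\sqrt{994}}{2562} \approx 3.7585 \cdot 10^{6}$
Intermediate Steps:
$s = - \frac{5}{7}$ ($s = 10 \left(- \frac{1}{14}\right) = - \frac{5}{7} \approx -0.71429$)
$h{\left(Q \right)} = -3 + \sqrt{- \frac{5}{7} + Q}$ ($h{\left(Q \right)} = -3 + \sqrt{Q - \frac{5}{7}} = -3 + \sqrt{- \frac{5}{7} + Q}$)
$z = - \frac{1}{122} + \frac{\sqrt{994}}{2562}$ ($z = \frac{-3 + \frac{\sqrt{-35 + 49 \cdot 21}}{7}}{366} = \left(-3 + \frac{\sqrt{-35 + 1029}}{7}\right) \frac{1}{366} = \left(-3 + \frac{\sqrt{994}}{7}\right) \frac{1}{366} = - \frac{1}{122} + \frac{\sqrt{994}}{2562} \approx 0.0041092$)
$n{\left(L \right)} = 5 + L^{2}$
$A{\left(w \right)} = \frac{611}{122} + w^{2} - \frac{\sqrt{994}}{2562}$ ($A{\left(w \right)} = \left(5 + w^{2}\right) - \left(- \frac{1}{122} + \frac{\sqrt{994}}{2562}\right) = \left(5 + w^{2}\right) + \left(\frac{1}{122} - \frac{\sqrt{994}}{2562}\right) = \frac{611}{122} + w^{2} - \frac{\sqrt{994}}{2562}$)
$\left(-674853 + 1200530\right) + A{\left(1798 \right)} = \left(-674853 + 1200530\right) + \left(\frac{611}{122} + 1798^{2} - \frac{\sqrt{994}}{2562}\right) = 525677 + \left(\frac{611}{122} + 3232804 - \frac{\sqrt{994}}{2562}\right) = 525677 + \left(\frac{394402699}{122} - \frac{\sqrt{994}}{2562}\right) = \frac{458535293}{122} - \frac{\sqrt{994}}{2562}$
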